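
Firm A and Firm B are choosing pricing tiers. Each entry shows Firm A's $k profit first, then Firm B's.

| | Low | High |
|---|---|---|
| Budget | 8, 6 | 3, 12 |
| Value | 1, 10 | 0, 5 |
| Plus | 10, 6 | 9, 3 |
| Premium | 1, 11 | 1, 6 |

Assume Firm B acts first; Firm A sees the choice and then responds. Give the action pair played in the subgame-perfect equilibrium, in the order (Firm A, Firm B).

Backward induction with Firm B moving first.
- Low → Firm A plays Plus (best of 8, 1, 10, 1); Firm B gets 6.
- High → Firm A plays Plus (best of 3, 0, 9, 1); Firm B gets 3.
Maximizing over 6, 3, Firm B chooses Low. Subgame-perfect outcome: (Plus, Low) with payoffs (10, 6).

(Plus, Low)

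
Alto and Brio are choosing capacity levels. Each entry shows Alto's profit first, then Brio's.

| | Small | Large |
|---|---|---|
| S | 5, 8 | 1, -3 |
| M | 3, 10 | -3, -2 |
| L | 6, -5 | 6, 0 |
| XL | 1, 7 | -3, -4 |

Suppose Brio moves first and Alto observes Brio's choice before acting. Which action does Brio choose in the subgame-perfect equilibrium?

Work backward from Alto's decision.
- Small: Alto compares 5, 3, 6, 1 and picks L; Brio would get -5.
- Large: Alto compares 1, -3, 6, -3 and picks L; Brio would get 0.
Maximizing over -5, 0, Brio chooses Large. Subgame-perfect outcome: (L, Large) with payoffs (6, 0).

Large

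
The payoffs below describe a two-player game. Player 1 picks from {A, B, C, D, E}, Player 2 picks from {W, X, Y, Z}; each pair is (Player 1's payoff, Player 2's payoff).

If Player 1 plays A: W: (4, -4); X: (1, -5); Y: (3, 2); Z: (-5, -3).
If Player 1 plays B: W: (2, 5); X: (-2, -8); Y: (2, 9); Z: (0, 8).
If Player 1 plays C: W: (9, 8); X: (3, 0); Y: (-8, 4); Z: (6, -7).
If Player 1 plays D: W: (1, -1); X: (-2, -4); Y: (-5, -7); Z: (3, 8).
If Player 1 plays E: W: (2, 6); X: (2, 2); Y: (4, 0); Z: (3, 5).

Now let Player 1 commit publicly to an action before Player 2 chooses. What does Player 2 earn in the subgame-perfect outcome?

Solve by backward induction (Player 1 leads).
- A → Player 2 plays Y (best of -4, -5, 2, -3); Player 1 gets 3.
- B → Player 2 plays Y (best of 5, -8, 9, 8); Player 1 gets 2.
- C → Player 2 plays W (best of 8, 0, 4, -7); Player 1 gets 9.
- D → Player 2 plays Z (best of -1, -4, -7, 8); Player 1 gets 3.
- E → Player 2 plays W (best of 6, 2, 0, 5); Player 1 gets 2.
Maximizing over 3, 2, 9, 3, 2, Player 1 chooses C. Subgame-perfect outcome: (C, W) with payoffs (9, 8).

8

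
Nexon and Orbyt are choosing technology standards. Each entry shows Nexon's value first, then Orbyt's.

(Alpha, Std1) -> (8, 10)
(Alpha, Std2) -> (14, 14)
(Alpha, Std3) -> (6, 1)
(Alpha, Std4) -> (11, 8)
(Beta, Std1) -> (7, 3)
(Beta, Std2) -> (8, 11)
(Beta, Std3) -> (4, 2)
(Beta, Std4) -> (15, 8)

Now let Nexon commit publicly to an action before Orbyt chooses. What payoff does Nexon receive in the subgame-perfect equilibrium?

14

Backward induction with Nexon moving first.
- Alpha → Orbyt plays Std2 (best of 10, 14, 1, 8); Nexon gets 14.
- Beta → Orbyt plays Std2 (best of 3, 11, 2, 8); Nexon gets 8.
Maximizing over 14, 8, Nexon chooses Alpha. Subgame-perfect outcome: (Alpha, Std2) with payoffs (14, 14).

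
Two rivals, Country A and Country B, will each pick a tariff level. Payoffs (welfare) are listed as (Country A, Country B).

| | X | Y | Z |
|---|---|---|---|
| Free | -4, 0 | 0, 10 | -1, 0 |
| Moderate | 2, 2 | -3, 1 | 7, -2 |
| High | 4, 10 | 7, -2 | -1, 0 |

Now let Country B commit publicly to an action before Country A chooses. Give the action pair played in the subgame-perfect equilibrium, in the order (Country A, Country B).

(High, X)

Country A best-responds to each possible Country B move:
- X → Country A plays High (best of -4, 2, 4); Country B gets 10.
- Y → Country A plays High (best of 0, -3, 7); Country B gets -2.
- Z → Country A plays Moderate (best of -1, 7, -1); Country B gets -2.
Country B's induced payoffs are 10, -2, -2, so Country B commits to X. Subgame-perfect outcome: (High, X) with payoffs (4, 10).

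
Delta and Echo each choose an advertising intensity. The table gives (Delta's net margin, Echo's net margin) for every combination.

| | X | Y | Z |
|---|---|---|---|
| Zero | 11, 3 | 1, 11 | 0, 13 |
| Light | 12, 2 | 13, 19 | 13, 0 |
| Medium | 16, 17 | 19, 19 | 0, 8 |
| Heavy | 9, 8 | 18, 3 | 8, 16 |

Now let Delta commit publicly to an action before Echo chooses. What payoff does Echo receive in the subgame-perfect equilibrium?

19

Work backward from Echo's decision.
- Zero: BR = Z, leader payoff 0.
- Light: BR = Y, leader payoff 13.
- Medium: BR = Y, leader payoff 19.
- Heavy: BR = Z, leader payoff 8.
Delta's induced payoffs are 0, 13, 19, 8, so Delta commits to Medium. Subgame-perfect outcome: (Medium, Y) with payoffs (19, 19).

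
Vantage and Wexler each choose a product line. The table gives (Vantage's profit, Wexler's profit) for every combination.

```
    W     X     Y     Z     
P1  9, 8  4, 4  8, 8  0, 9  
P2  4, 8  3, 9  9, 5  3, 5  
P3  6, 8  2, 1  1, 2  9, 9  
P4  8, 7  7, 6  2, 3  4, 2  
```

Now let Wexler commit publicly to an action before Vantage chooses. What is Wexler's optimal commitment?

Z

Solve by backward induction (Wexler leads).
- W → Vantage plays P1 (best of 9, 4, 6, 8); Wexler gets 8.
- X → Vantage plays P4 (best of 4, 3, 2, 7); Wexler gets 6.
- Y → Vantage plays P2 (best of 8, 9, 1, 2); Wexler gets 5.
- Z → Vantage plays P3 (best of 0, 3, 9, 4); Wexler gets 9.
Among 8, 6, 5, 9, the best is 9 at Z. Subgame-perfect outcome: (P3, Z) with payoffs (9, 9).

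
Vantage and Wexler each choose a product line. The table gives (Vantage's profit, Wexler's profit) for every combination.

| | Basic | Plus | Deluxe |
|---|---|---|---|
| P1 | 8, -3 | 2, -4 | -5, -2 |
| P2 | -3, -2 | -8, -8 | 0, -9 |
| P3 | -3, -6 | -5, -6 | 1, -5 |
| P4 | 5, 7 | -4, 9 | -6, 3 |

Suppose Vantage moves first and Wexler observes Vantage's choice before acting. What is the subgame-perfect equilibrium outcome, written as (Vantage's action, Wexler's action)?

(P3, Deluxe)

Solve by backward induction (Vantage leads).
- P1 → Wexler plays Deluxe (best of -3, -4, -2); Vantage gets -5.
- P2 → Wexler plays Basic (best of -2, -8, -9); Vantage gets -3.
- P3 → Wexler plays Deluxe (best of -6, -6, -5); Vantage gets 1.
- P4 → Wexler plays Plus (best of 7, 9, 3); Vantage gets -4.
Maximizing over -5, -3, 1, -4, Vantage chooses P3. Subgame-perfect outcome: (P3, Deluxe) with payoffs (1, -5).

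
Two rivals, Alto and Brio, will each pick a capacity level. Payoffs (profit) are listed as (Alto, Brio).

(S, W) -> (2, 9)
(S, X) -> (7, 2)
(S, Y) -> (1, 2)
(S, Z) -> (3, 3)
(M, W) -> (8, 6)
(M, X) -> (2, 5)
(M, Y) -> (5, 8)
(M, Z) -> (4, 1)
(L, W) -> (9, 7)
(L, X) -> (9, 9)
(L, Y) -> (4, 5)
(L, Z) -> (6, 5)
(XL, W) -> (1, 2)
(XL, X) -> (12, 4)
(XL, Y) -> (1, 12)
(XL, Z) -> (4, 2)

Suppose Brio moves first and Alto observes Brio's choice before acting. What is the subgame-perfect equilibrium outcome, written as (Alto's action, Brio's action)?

Solve by backward induction (Brio leads).
- W: BR = L, leader payoff 7.
- X: BR = XL, leader payoff 4.
- Y: BR = M, leader payoff 8.
- Z: BR = L, leader payoff 5.
Brio's induced payoffs are 7, 4, 8, 5, so Brio commits to Y. Subgame-perfect outcome: (M, Y) with payoffs (5, 8).

(M, Y)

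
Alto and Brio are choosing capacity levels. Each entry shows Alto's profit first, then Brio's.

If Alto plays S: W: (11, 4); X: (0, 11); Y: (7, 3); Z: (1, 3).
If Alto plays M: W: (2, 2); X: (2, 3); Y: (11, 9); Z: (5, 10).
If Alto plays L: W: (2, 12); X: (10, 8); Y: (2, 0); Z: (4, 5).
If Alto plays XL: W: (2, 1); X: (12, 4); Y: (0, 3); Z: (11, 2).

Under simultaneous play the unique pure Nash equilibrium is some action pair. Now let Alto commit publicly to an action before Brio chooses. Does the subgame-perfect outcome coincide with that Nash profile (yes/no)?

yes

Backward induction with Alto moving first.
- S: BR = X, leader payoff 0.
- M: BR = Z, leader payoff 5.
- L: BR = W, leader payoff 2.
- XL: BR = X, leader payoff 12.
Alto's induced payoffs are 0, 5, 2, 12, so Alto commits to XL. Subgame-perfect outcome: (XL, X) with payoffs (12, 4).
Under simultaneous play:
Alto's best replies: W→S; X→XL; Y→M; Z→XL.
Brio's best replies: S→X; M→Z; L→W; XL→X.
The unique mutual best reply is (XL, X), giving (12, 4).
Sequential outcome (XL, X) coincides with the Nash profile (XL, X).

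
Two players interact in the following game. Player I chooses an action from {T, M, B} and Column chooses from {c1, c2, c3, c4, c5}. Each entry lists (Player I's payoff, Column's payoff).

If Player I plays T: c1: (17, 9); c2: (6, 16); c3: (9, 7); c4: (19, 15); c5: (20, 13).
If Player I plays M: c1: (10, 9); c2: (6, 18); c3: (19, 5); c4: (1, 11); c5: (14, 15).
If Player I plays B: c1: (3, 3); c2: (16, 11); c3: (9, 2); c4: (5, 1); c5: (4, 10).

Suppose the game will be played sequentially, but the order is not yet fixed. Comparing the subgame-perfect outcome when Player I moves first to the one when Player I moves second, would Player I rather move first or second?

second

If Player I leads: Column's best replies are T→c2, M→c2, B→c2; Player I's induced payoffs 6, 6, 16; outcome (B, c2), payoffs (16, 11).
If Column leads: Player I's best replies are c1→T, c2→B, c3→M, c4→T, c5→T; Column's induced payoffs 9, 11, 5, 15, 13; outcome (T, c4), payoffs (19, 15).
Player I gets 16 moving first and 19 moving second, so Player I prefers to move second.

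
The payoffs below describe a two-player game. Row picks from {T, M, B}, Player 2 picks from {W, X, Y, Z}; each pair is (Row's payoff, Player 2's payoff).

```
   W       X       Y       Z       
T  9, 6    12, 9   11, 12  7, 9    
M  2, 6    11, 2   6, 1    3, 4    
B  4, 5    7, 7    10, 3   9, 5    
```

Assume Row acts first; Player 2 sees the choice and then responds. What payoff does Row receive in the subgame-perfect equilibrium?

Backward induction with Row moving first.
- T: Player 2 compares 6, 9, 12, 9 and picks Y; Row would get 11.
- M: Player 2 compares 6, 2, 1, 4 and picks W; Row would get 2.
- B: Player 2 compares 5, 7, 3, 5 and picks X; Row would get 7.
Maximizing over 11, 2, 7, Row chooses T. Subgame-perfect outcome: (T, Y) with payoffs (11, 12).

11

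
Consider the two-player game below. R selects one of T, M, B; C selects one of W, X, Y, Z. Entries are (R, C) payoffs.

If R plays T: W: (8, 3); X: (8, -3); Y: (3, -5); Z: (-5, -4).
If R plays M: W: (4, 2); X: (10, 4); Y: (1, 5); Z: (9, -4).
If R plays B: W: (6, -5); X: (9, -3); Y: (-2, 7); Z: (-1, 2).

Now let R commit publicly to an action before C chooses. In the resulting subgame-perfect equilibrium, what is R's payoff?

C best-responds to each possible R move:
- T → C plays W (best of 3, -3, -5, -4); R gets 8.
- M → C plays Y (best of 2, 4, 5, -4); R gets 1.
- B → C plays Y (best of -5, -3, 7, 2); R gets -2.
Maximizing over 8, 1, -2, R chooses T. Subgame-perfect outcome: (T, W) with payoffs (8, 3).

8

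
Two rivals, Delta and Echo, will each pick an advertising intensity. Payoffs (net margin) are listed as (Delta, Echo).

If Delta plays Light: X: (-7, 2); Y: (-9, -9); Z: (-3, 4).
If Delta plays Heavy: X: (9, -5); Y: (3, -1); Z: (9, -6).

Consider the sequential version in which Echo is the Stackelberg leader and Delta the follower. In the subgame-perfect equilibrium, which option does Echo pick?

Work backward from Delta's decision.
- X → Delta plays Heavy (best of -7, 9); Echo gets -5.
- Y → Delta plays Heavy (best of -9, 3); Echo gets -1.
- Z → Delta plays Heavy (best of -3, 9); Echo gets -6.
Echo's induced payoffs are -5, -1, -6, so Echo commits to Y. Subgame-perfect outcome: (Heavy, Y) with payoffs (3, -1).

Y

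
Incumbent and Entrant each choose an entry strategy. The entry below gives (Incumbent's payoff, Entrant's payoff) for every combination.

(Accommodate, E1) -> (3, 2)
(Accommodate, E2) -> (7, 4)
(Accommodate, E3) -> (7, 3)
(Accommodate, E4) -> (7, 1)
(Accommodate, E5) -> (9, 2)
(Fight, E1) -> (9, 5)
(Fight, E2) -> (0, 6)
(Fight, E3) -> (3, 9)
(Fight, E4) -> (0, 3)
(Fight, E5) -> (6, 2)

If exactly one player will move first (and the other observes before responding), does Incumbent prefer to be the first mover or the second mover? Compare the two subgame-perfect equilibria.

If Incumbent leads: Entrant's best replies are Accommodate→E2, Fight→E3; Incumbent's induced payoffs 7, 3; outcome (Accommodate, E2), payoffs (7, 4).
If Entrant leads: Incumbent's best replies are E1→Fight, E2→Accommodate, E3→Accommodate, E4→Accommodate, E5→Accommodate; Entrant's induced payoffs 5, 4, 3, 1, 2; outcome (Fight, E1), payoffs (9, 5).
Incumbent gets 7 moving first and 9 moving second, so Incumbent prefers to move second.

second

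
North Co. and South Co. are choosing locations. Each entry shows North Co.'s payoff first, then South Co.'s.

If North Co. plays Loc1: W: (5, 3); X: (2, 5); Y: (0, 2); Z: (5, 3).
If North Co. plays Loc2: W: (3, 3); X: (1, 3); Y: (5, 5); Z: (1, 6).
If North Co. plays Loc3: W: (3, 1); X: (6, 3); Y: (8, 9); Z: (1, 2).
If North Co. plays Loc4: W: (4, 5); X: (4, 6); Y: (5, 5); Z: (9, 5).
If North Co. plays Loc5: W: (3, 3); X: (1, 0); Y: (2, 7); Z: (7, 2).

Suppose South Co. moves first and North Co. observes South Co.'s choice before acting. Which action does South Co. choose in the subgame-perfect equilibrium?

Y

Work backward from North Co.'s decision.
- W → North Co. plays Loc1 (best of 5, 3, 3, 4, 3); South Co. gets 3.
- X → North Co. plays Loc3 (best of 2, 1, 6, 4, 1); South Co. gets 3.
- Y → North Co. plays Loc3 (best of 0, 5, 8, 5, 2); South Co. gets 9.
- Z → North Co. plays Loc4 (best of 5, 1, 1, 9, 7); South Co. gets 5.
Maximizing over 3, 3, 9, 5, South Co. chooses Y. Subgame-perfect outcome: (Loc3, Y) with payoffs (8, 9).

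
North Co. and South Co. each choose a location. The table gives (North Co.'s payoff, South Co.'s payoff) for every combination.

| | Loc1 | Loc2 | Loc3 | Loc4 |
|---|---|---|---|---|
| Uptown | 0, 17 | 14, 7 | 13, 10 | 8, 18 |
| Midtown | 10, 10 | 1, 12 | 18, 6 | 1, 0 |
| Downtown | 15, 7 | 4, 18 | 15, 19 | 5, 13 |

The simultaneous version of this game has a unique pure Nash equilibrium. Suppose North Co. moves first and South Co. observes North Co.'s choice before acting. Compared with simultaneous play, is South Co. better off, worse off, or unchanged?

Backward induction with North Co. moving first.
- Uptown → South Co. plays Loc4 (best of 17, 7, 10, 18); North Co. gets 8.
- Midtown → South Co. plays Loc2 (best of 10, 12, 6, 0); North Co. gets 1.
- Downtown → South Co. plays Loc3 (best of 7, 18, 19, 13); North Co. gets 15.
Maximizing over 8, 1, 15, North Co. chooses Downtown. Subgame-perfect outcome: (Downtown, Loc3) with payoffs (15, 19).
For the simultaneous game, intersect best replies.
North Co.'s best replies: Loc1→Downtown; Loc2→Uptown; Loc3→Midtown; Loc4→Uptown.
South Co.'s best replies: Uptown→Loc4; Midtown→Loc2; Downtown→Loc3.
The unique mutual best reply is (Uptown, Loc4), giving (8, 18).
South Co. earns 19 sequentially versus 18 at the Nash outcome: better off.

better off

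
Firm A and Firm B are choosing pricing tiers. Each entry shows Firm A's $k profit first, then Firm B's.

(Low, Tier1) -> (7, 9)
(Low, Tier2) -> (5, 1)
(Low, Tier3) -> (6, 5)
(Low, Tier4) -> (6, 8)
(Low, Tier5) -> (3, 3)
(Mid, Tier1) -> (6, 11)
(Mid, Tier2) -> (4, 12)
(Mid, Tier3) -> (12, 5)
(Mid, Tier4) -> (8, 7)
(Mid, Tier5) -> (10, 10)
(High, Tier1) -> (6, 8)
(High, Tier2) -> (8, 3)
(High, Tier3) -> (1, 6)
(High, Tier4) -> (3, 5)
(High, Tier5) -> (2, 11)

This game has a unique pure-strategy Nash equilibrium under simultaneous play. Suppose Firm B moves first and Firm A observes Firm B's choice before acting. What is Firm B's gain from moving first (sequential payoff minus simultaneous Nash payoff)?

1

Firm A best-responds to each possible Firm B move:
- Tier1: BR = Low, leader payoff 9.
- Tier2: BR = High, leader payoff 3.
- Tier3: BR = Mid, leader payoff 5.
- Tier4: BR = Mid, leader payoff 7.
- Tier5: BR = Mid, leader payoff 10.
Among 9, 3, 5, 7, 10, the best is 10 at Tier5. Subgame-perfect outcome: (Mid, Tier5) with payoffs (10, 10).
For the simultaneous game, intersect best replies.
Firm A's best replies: Tier1→Low; Tier2→High; Tier3→Mid; Tier4→Mid; Tier5→Mid.
Firm B's best replies: Low→Tier1; Mid→Tier2; High→Tier5.
Only (Low, Tier1) has each player best-responding; Nash payoffs (7, 9).
Firm B's commitment gain: 10 − 9 = 1.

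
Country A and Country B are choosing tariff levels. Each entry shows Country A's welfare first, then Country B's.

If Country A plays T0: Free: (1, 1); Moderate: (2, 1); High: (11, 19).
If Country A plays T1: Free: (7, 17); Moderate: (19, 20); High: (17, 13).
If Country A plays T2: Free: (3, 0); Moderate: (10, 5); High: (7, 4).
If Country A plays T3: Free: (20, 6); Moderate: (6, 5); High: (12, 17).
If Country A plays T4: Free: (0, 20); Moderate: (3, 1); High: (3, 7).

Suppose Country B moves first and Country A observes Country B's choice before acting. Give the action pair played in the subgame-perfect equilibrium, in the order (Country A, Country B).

(T1, Moderate)

Solve by backward induction (Country B leads).
- Free: Country A compares 1, 7, 3, 20, 0 and picks T3; Country B would get 6.
- Moderate: Country A compares 2, 19, 10, 6, 3 and picks T1; Country B would get 20.
- High: Country A compares 11, 17, 7, 12, 3 and picks T1; Country B would get 13.
Among 6, 20, 13, the best is 20 at Moderate. Subgame-perfect outcome: (T1, Moderate) with payoffs (19, 20).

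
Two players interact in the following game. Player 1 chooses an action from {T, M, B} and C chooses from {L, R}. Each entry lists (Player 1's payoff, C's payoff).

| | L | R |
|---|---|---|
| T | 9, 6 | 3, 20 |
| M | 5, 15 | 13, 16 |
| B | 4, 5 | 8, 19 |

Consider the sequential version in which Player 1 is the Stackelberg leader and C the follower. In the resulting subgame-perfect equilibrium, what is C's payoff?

Solve by backward induction (Player 1 leads).
- T: BR = R, leader payoff 3.
- M: BR = R, leader payoff 13.
- B: BR = R, leader payoff 8.
Among 3, 13, 8, the best is 13 at M. Subgame-perfect outcome: (M, R) with payoffs (13, 16).

16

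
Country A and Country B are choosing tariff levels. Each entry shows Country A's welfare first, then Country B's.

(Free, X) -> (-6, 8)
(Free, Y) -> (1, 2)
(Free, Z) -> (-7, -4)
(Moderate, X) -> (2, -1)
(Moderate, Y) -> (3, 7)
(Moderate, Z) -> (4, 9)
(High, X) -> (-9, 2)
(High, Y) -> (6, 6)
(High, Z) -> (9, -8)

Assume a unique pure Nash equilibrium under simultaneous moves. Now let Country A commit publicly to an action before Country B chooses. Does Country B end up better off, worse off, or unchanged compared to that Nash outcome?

unchanged

Solve by backward induction (Country A leads).
- Free: BR = X, leader payoff -6.
- Moderate: BR = Z, leader payoff 4.
- High: BR = Y, leader payoff 6.
Country A's induced payoffs are -6, 4, 6, so Country A commits to High. Subgame-perfect outcome: (High, Y) with payoffs (6, 6).
Under simultaneous play:
Country A's best replies: X→Moderate; Y→High; Z→High.
Country B's best replies: Free→X; Moderate→Z; High→Y.
The unique mutual best reply is (High, Y), giving (6, 6).
Country B earns 6 sequentially versus 6 at the Nash outcome: unchanged.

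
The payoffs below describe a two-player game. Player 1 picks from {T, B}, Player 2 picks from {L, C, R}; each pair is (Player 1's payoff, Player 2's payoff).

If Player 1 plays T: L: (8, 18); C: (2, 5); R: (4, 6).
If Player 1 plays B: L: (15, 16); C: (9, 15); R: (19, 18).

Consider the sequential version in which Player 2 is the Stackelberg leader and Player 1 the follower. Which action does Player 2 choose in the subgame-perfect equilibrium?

R

Solve by backward induction (Player 2 leads).
- L: Player 1 compares 8, 15 and picks B; Player 2 would get 16.
- C: Player 1 compares 2, 9 and picks B; Player 2 would get 15.
- R: Player 1 compares 4, 19 and picks B; Player 2 would get 18.
Maximizing over 16, 15, 18, Player 2 chooses R. Subgame-perfect outcome: (B, R) with payoffs (19, 18).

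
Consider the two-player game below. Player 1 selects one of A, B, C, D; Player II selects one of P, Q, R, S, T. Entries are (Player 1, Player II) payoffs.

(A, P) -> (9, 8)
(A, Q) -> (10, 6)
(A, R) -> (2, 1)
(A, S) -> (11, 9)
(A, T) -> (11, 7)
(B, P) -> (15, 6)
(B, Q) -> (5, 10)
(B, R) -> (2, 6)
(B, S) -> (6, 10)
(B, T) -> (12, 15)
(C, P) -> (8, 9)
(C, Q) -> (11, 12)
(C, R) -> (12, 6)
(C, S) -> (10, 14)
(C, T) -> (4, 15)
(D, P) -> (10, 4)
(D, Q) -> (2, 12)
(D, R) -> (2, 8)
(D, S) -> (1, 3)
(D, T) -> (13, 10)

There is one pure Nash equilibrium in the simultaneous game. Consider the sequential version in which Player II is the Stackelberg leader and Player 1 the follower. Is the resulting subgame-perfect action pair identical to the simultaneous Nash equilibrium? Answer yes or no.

Solve by backward induction (Player II leads).
- P → Player 1 plays B (best of 9, 15, 8, 10); Player II gets 6.
- Q → Player 1 plays C (best of 10, 5, 11, 2); Player II gets 12.
- R → Player 1 plays C (best of 2, 2, 12, 2); Player II gets 6.
- S → Player 1 plays A (best of 11, 6, 10, 1); Player II gets 9.
- T → Player 1 plays D (best of 11, 12, 4, 13); Player II gets 10.
Maximizing over 6, 12, 6, 9, 10, Player II chooses Q. Subgame-perfect outcome: (C, Q) with payoffs (11, 12).
Now find the simultaneous Nash equilibrium.
Player 1's best replies: P→B; Q→C; R→C; S→A; T→D.
Player II's best replies: A→S; B→T; C→T; D→Q.
Only (A, S) has each player best-responding; Nash payoffs (11, 9).
Sequential outcome (C, Q) differs from the Nash profile (A, S).

no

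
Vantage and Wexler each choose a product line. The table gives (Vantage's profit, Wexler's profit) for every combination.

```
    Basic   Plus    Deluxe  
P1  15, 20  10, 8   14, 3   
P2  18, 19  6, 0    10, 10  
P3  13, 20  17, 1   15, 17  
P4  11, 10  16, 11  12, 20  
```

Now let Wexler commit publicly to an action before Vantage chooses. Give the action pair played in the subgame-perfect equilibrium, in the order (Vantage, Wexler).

Solve by backward induction (Wexler leads).
- Basic: Vantage compares 15, 18, 13, 11 and picks P2; Wexler would get 19.
- Plus: Vantage compares 10, 6, 17, 16 and picks P3; Wexler would get 1.
- Deluxe: Vantage compares 14, 10, 15, 12 and picks P3; Wexler would get 17.
Wexler's induced payoffs are 19, 1, 17, so Wexler commits to Basic. Subgame-perfect outcome: (P2, Basic) with payoffs (18, 19).

(P2, Basic)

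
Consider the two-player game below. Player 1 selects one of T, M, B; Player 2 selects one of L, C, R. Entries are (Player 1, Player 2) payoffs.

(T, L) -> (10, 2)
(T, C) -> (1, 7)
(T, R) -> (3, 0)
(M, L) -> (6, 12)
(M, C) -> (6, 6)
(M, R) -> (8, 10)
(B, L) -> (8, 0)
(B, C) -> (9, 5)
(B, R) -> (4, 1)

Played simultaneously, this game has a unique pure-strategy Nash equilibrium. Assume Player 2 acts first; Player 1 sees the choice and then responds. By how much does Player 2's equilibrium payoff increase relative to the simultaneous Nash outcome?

5

Work backward from Player 1's decision.
- L → Player 1 plays T (best of 10, 6, 8); Player 2 gets 2.
- C → Player 1 plays B (best of 1, 6, 9); Player 2 gets 5.
- R → Player 1 plays M (best of 3, 8, 4); Player 2 gets 10.
Among 2, 5, 10, the best is 10 at R. Subgame-perfect outcome: (M, R) with payoffs (8, 10).
Now find the simultaneous Nash equilibrium.
Player 1's best replies: L→T; C→B; R→M.
Player 2's best replies: T→C; M→L; B→C.
Only (B, C) has each player best-responding; Nash payoffs (9, 5).
Player 2's commitment gain: 10 − 5 = 5.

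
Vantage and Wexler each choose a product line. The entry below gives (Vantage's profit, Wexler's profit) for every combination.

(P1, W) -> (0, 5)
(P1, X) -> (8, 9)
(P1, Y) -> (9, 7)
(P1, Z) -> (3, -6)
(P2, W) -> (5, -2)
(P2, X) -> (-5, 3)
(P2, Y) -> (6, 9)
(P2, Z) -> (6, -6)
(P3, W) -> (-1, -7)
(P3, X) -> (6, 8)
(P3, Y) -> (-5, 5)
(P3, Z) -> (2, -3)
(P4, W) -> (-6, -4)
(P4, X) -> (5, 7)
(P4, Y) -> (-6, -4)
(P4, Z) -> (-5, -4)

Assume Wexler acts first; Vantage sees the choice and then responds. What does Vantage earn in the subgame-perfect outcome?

8

Solve by backward induction (Wexler leads).
- W: Vantage compares 0, 5, -1, -6 and picks P2; Wexler would get -2.
- X: Vantage compares 8, -5, 6, 5 and picks P1; Wexler would get 9.
- Y: Vantage compares 9, 6, -5, -6 and picks P1; Wexler would get 7.
- Z: Vantage compares 3, 6, 2, -5 and picks P2; Wexler would get -6.
Among -2, 9, 7, -6, the best is 9 at X. Subgame-perfect outcome: (P1, X) with payoffs (8, 9).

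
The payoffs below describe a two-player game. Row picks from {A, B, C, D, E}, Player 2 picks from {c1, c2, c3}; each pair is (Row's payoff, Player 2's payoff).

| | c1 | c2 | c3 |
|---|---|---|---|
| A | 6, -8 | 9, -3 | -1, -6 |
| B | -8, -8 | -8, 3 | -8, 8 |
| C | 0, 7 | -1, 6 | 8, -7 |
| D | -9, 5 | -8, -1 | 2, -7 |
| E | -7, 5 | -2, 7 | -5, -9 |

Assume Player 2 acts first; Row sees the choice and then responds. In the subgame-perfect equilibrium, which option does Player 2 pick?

c2

Backward induction with Player 2 moving first.
- c1: Row compares 6, -8, 0, -9, -7 and picks A; Player 2 would get -8.
- c2: Row compares 9, -8, -1, -8, -2 and picks A; Player 2 would get -3.
- c3: Row compares -1, -8, 8, 2, -5 and picks C; Player 2 would get -7.
Maximizing over -8, -3, -7, Player 2 chooses c2. Subgame-perfect outcome: (A, c2) with payoffs (9, -3).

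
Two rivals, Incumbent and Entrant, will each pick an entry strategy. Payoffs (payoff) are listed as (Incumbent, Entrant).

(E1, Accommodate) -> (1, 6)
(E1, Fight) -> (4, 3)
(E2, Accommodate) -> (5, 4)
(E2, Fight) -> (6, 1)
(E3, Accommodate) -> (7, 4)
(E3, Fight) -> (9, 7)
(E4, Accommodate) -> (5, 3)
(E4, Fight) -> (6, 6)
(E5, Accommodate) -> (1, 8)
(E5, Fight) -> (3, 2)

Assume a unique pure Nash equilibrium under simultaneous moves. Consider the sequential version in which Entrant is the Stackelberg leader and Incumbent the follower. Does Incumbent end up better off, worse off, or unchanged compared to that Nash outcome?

Solve by backward induction (Entrant leads).
- Accommodate → Incumbent plays E3 (best of 1, 5, 7, 5, 1); Entrant gets 4.
- Fight → Incumbent plays E3 (best of 4, 6, 9, 6, 3); Entrant gets 7.
Among 4, 7, the best is 7 at Fight. Subgame-perfect outcome: (E3, Fight) with payoffs (9, 7).
Under simultaneous play:
Incumbent's best replies: Accommodate→E3; Fight→E3.
Entrant's best replies: E1→Accommodate; E2→Accommodate; E3→Fight; E4→Fight; E5→Accommodate.
Only (E3, Fight) has each player best-responding; Nash payoffs (9, 7).
Incumbent earns 9 sequentially versus 9 at the Nash outcome: unchanged.

unchanged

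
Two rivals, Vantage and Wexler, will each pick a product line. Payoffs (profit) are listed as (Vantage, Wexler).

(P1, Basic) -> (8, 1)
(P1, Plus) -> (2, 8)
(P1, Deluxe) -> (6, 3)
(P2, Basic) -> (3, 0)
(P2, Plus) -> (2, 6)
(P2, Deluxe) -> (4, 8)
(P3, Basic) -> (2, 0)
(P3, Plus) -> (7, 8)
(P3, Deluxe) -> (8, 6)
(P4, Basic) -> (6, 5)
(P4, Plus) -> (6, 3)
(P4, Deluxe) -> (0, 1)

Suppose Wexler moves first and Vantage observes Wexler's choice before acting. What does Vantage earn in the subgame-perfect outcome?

Solve by backward induction (Wexler leads).
- Basic → Vantage plays P1 (best of 8, 3, 2, 6); Wexler gets 1.
- Plus → Vantage plays P3 (best of 2, 2, 7, 6); Wexler gets 8.
- Deluxe → Vantage plays P3 (best of 6, 4, 8, 0); Wexler gets 6.
Among 1, 8, 6, the best is 8 at Plus. Subgame-perfect outcome: (P3, Plus) with payoffs (7, 8).

7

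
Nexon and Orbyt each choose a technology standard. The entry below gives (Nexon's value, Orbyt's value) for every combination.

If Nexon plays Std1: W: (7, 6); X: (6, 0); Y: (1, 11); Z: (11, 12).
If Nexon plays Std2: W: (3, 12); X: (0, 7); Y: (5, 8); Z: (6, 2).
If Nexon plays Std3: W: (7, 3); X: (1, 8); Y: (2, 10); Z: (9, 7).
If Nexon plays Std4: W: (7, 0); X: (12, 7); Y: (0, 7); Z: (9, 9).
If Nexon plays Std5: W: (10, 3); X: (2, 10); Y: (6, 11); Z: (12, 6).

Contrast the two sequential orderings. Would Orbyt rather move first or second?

If Nexon leads: Orbyt's best replies are Std1→Z, Std2→W, Std3→Y, Std4→Z, Std5→Y; Nexon's induced payoffs 11, 3, 2, 9, 6; outcome (Std1, Z), payoffs (11, 12).
If Orbyt leads: Nexon's best replies are W→Std5, X→Std4, Y→Std5, Z→Std5; Orbyt's induced payoffs 3, 7, 11, 6; outcome (Std5, Y), payoffs (6, 11).
Orbyt gets 11 moving first and 12 moving second, so Orbyt prefers to move second.

second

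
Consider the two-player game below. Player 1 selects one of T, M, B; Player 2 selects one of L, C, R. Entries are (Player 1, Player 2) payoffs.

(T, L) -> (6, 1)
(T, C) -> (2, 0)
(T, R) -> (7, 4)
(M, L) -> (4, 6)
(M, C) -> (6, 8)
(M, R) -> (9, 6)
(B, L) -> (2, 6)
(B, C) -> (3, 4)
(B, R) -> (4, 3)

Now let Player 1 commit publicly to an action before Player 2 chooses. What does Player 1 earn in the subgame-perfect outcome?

7

Backward induction with Player 1 moving first.
- T: BR = R, leader payoff 7.
- M: BR = C, leader payoff 6.
- B: BR = L, leader payoff 2.
Maximizing over 7, 6, 2, Player 1 chooses T. Subgame-perfect outcome: (T, R) with payoffs (7, 4).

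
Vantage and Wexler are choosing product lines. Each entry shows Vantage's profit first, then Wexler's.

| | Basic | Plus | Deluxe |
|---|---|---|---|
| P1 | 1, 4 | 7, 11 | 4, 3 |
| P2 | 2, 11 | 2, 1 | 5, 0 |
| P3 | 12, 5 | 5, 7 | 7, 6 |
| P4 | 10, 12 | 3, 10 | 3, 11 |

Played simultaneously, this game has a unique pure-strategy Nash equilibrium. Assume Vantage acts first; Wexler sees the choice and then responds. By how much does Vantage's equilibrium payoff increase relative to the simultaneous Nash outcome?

3

Work backward from Wexler's decision.
- P1 → Wexler plays Plus (best of 4, 11, 3); Vantage gets 7.
- P2 → Wexler plays Basic (best of 11, 1, 0); Vantage gets 2.
- P3 → Wexler plays Plus (best of 5, 7, 6); Vantage gets 5.
- P4 → Wexler plays Basic (best of 12, 10, 11); Vantage gets 10.
Among 7, 2, 5, 10, the best is 10 at P4. Subgame-perfect outcome: (P4, Basic) with payoffs (10, 12).
For the simultaneous game, intersect best replies.
Vantage's best replies: Basic→P3; Plus→P1; Deluxe→P3.
Wexler's best replies: P1→Plus; P2→Basic; P3→Plus; P4→Basic.
The unique mutual best reply is (P1, Plus), giving (7, 11).
Vantage's commitment gain: 10 − 7 = 3.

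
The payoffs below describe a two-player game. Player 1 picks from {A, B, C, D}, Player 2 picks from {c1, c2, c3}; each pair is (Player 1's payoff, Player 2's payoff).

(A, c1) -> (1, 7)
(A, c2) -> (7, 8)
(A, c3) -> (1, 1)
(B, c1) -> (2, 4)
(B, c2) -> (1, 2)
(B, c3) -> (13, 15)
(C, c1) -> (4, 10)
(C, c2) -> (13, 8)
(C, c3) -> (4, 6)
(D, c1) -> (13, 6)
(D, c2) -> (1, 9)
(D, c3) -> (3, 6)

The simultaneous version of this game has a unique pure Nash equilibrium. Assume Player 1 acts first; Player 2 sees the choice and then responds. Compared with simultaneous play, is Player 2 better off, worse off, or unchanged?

Backward induction with Player 1 moving first.
- A: Player 2 compares 7, 8, 1 and picks c2; Player 1 would get 7.
- B: Player 2 compares 4, 2, 15 and picks c3; Player 1 would get 13.
- C: Player 2 compares 10, 8, 6 and picks c1; Player 1 would get 4.
- D: Player 2 compares 6, 9, 6 and picks c2; Player 1 would get 1.
Among 7, 13, 4, 1, the best is 13 at B. Subgame-perfect outcome: (B, c3) with payoffs (13, 15).
Under simultaneous play:
Player 1's best replies: c1→D; c2→C; c3→B.
Player 2's best replies: A→c2; B→c3; C→c1; D→c2.
The unique mutual best reply is (B, c3), giving (13, 15).
Player 2 earns 15 sequentially versus 15 at the Nash outcome: unchanged.

unchanged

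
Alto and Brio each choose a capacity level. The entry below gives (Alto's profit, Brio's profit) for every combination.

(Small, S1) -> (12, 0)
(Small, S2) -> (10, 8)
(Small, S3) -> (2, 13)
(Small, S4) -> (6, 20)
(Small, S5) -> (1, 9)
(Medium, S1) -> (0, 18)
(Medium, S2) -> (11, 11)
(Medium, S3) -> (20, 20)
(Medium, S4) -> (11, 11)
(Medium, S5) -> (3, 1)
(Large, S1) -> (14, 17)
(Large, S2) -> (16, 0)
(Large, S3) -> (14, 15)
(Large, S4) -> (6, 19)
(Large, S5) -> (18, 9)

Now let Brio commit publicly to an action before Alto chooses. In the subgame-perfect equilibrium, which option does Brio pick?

S3

Solve by backward induction (Brio leads).
- S1: BR = Large, leader payoff 17.
- S2: BR = Large, leader payoff 0.
- S3: BR = Medium, leader payoff 20.
- S4: BR = Medium, leader payoff 11.
- S5: BR = Large, leader payoff 9.
Among 17, 0, 20, 11, 9, the best is 20 at S3. Subgame-perfect outcome: (Medium, S3) with payoffs (20, 20).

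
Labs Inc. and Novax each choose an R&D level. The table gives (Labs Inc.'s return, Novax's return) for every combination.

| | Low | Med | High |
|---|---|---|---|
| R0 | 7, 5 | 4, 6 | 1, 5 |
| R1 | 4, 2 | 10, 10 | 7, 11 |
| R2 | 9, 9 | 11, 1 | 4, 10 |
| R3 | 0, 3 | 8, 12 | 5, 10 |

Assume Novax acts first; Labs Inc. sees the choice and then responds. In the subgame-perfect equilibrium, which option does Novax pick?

Work backward from Labs Inc.'s decision.
- Low: BR = R2, leader payoff 9.
- Med: BR = R2, leader payoff 1.
- High: BR = R1, leader payoff 11.
Maximizing over 9, 1, 11, Novax chooses High. Subgame-perfect outcome: (R1, High) with payoffs (7, 11).

High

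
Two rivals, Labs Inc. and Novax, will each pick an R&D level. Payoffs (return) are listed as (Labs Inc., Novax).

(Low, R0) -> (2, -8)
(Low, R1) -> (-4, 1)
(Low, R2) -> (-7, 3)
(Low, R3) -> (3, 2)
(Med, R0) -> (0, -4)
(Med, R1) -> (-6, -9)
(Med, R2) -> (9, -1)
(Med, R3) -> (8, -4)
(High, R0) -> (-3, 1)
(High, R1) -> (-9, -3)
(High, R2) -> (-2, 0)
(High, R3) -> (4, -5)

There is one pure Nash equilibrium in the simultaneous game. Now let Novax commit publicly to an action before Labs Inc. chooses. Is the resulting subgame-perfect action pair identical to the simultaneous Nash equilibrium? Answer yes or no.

Work backward from Labs Inc.'s decision.
- R0: BR = Low, leader payoff -8.
- R1: BR = Low, leader payoff 1.
- R2: BR = Med, leader payoff -1.
- R3: BR = Med, leader payoff -4.
Novax's induced payoffs are -8, 1, -1, -4, so Novax commits to R1. Subgame-perfect outcome: (Low, R1) with payoffs (-4, 1).
Under simultaneous play:
Labs Inc.'s best replies: R0→Low; R1→Low; R2→Med; R3→Med.
Novax's best replies: Low→R2; Med→R2; High→R0.
Only (Med, R2) has each player best-responding; Nash payoffs (9, -1).
Sequential outcome (Low, R1) differs from the Nash profile (Med, R2).

no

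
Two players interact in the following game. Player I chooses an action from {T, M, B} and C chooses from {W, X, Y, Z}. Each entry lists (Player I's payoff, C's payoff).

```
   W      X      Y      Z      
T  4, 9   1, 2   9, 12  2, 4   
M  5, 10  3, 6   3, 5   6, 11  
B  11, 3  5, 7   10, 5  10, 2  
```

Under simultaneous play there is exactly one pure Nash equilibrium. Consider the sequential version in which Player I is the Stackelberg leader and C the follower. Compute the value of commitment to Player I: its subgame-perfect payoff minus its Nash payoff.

Solve by backward induction (Player I leads).
- T: BR = Y, leader payoff 9.
- M: BR = Z, leader payoff 6.
- B: BR = X, leader payoff 5.
Among 9, 6, 5, the best is 9 at T. Subgame-perfect outcome: (T, Y) with payoffs (9, 12).
Under simultaneous play:
Player I's best replies: W→B; X→B; Y→B; Z→B.
C's best replies: T→Y; M→Z; B→X.
Only (B, X) has each player best-responding; Nash payoffs (5, 7).
Player I's commitment gain: 9 − 5 = 4.

4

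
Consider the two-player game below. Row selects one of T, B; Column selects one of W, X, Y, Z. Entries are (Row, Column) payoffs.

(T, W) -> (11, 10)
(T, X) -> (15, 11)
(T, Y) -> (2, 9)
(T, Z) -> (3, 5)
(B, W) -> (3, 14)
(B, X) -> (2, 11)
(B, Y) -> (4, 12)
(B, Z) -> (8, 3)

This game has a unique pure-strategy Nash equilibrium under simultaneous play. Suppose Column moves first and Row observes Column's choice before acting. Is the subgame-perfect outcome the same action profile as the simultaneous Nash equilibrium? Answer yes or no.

no

Solve by backward induction (Column leads).
- W: BR = T, leader payoff 10.
- X: BR = T, leader payoff 11.
- Y: BR = B, leader payoff 12.
- Z: BR = B, leader payoff 3.
Among 10, 11, 12, 3, the best is 12 at Y. Subgame-perfect outcome: (B, Y) with payoffs (4, 12).
For the simultaneous game, intersect best replies.
Row's best replies: W→T; X→T; Y→B; Z→B.
Column's best replies: T→X; B→W.
The unique mutual best reply is (T, X), giving (15, 11).
Sequential outcome (B, Y) differs from the Nash profile (T, X).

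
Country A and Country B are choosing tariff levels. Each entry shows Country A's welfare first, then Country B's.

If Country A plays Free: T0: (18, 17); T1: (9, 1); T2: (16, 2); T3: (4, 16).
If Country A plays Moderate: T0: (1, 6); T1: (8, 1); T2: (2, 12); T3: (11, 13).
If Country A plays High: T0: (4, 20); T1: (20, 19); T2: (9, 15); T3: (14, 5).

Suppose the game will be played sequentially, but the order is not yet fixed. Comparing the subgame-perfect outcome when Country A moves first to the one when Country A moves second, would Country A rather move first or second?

second

If Country A leads: Country B's best replies are Free→T0, Moderate→T3, High→T0; Country A's induced payoffs 18, 11, 4; outcome (Free, T0), payoffs (18, 17).
If Country B leads: Country A's best replies are T0→Free, T1→High, T2→Free, T3→High; Country B's induced payoffs 17, 19, 2, 5; outcome (High, T1), payoffs (20, 19).
Country A gets 18 moving first and 20 moving second, so Country A prefers to move second.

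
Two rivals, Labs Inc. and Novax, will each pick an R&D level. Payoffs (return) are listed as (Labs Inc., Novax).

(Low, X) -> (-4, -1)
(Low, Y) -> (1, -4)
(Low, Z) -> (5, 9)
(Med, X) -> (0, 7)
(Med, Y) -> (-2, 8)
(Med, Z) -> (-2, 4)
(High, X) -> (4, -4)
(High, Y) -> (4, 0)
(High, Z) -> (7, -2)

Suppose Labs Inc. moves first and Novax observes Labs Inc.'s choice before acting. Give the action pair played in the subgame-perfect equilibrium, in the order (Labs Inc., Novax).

(Low, Z)

Solve by backward induction (Labs Inc. leads).
- Low: Novax compares -1, -4, 9 and picks Z; Labs Inc. would get 5.
- Med: Novax compares 7, 8, 4 and picks Y; Labs Inc. would get -2.
- High: Novax compares -4, 0, -2 and picks Y; Labs Inc. would get 4.
Maximizing over 5, -2, 4, Labs Inc. chooses Low. Subgame-perfect outcome: (Low, Z) with payoffs (5, 9).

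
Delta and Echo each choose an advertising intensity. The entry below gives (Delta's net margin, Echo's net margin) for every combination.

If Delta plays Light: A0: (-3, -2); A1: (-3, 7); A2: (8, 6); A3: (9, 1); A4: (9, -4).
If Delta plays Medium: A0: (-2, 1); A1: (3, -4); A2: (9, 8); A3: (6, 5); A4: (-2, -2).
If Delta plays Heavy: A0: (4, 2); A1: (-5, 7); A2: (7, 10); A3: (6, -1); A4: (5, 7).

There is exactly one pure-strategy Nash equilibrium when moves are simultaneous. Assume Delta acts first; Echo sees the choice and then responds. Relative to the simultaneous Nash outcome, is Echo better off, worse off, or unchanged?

Work backward from Echo's decision.
- Light: BR = A1, leader payoff -3.
- Medium: BR = A2, leader payoff 9.
- Heavy: BR = A2, leader payoff 7.
Maximizing over -3, 9, 7, Delta chooses Medium. Subgame-perfect outcome: (Medium, A2) with payoffs (9, 8).
Now find the simultaneous Nash equilibrium.
Delta's best replies: A0→Heavy; A1→Medium; A2→Medium; A3→Light; A4→Light.
Echo's best replies: Light→A1; Medium→A2; Heavy→A2.
Only (Medium, A2) has each player best-responding; Nash payoffs (9, 8).
Echo earns 8 sequentially versus 8 at the Nash outcome: unchanged.

unchanged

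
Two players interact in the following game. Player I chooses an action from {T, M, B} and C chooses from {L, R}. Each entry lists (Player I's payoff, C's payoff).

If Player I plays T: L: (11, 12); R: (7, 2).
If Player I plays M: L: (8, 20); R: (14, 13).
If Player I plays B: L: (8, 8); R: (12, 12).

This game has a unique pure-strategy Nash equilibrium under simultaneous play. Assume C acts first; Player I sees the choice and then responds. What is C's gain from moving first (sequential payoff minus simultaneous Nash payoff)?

1

Solve by backward induction (C leads).
- L: Player I compares 11, 8, 8 and picks T; C would get 12.
- R: Player I compares 7, 14, 12 and picks M; C would get 13.
Among 12, 13, the best is 13 at R. Subgame-perfect outcome: (M, R) with payoffs (14, 13).
For the simultaneous game, intersect best replies.
Player I's best replies: L→T; R→M.
C's best replies: T→L; M→L; B→R.
The unique mutual best reply is (T, L), giving (11, 12).
C's commitment gain: 13 − 12 = 1.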